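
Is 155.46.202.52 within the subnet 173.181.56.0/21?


Subnet network: 173.181.56.0
Test IP AND mask: 155.46.200.0
No, 155.46.202.52 is not in 173.181.56.0/21


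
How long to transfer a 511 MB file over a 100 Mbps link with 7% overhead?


Effective throughput = 100 * (1 - 7/100) = 93 Mbps
File size in Mb = 511 * 8 = 4088 Mb
Time = 4088 / 93
Time = 43.957 seconds


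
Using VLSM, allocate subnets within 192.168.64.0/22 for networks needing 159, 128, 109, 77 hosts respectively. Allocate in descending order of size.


159 hosts -> /24 (254 usable): 192.168.64.0/24
128 hosts -> /24 (254 usable): 192.168.65.0/24
109 hosts -> /25 (126 usable): 192.168.66.0/25
77 hosts -> /25 (126 usable): 192.168.66.128/25
Allocation: 192.168.64.0/24 (159 hosts, 254 usable); 192.168.65.0/24 (128 hosts, 254 usable); 192.168.66.0/25 (109 hosts, 126 usable); 192.168.66.128/25 (77 hosts, 126 usable)


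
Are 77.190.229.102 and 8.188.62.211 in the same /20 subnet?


Mask: 255.255.240.0
77.190.229.102 AND mask = 77.190.224.0
8.188.62.211 AND mask = 8.188.48.0
No, different subnets (77.190.224.0 vs 8.188.48.0)


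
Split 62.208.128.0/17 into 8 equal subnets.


New prefix = 17 + 3 = 20
Each subnet has 4096 addresses
  62.208.128.0/20
  62.208.144.0/20
  62.208.160.0/20
  62.208.176.0/20
  62.208.192.0/20
  62.208.208.0/20
  62.208.224.0/20
  62.208.240.0/20
Subnets: 62.208.128.0/20, 62.208.144.0/20, 62.208.160.0/20, 62.208.176.0/20, 62.208.192.0/20, 62.208.208.0/20, 62.208.224.0/20, 62.208.240.0/20


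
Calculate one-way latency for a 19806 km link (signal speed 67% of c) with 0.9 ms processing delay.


Speed = 0.67 * 3e5 km/s = 201000 km/s
Propagation delay = 19806 / 201000 = 0.0985 s = 98.5373 ms
Processing delay = 0.9 ms
Total one-way latency = 99.4373 ms


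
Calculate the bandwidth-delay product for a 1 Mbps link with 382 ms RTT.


BDP = bandwidth * RTT
= 1 Mbps * 382 ms
= 1 * 1e6 * 382 / 1000 bits
= 382000 bits
= 47750 bytes
= 46.6309 KB
BDP = 382000 bits (47750 bytes)


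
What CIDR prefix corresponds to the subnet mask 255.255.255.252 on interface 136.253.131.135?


Binary: 11111111.11111111.11111111.11111100
Count leading 1s
Prefix: /30


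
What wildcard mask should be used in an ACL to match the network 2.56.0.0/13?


Subnet mask: 255.248.0.0
Wildcard = 255.255.255.255 - subnet mask
255 - 255 = 0
255 - 248 = 7
255 - 0 = 255
255 - 0 = 255
Wildcard: 0.7.255.255


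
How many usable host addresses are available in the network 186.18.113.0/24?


Host bits = 32 - 24 = 8
Total addresses = 2^8 = 256
Usable = total - 2 (network and broadcast)
Usable hosts: 254


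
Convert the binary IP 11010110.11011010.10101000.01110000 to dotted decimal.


11010110 = 214
11011010 = 218
10101000 = 168
01110000 = 112
IP: 214.218.168.112


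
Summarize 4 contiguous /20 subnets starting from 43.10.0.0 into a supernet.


Original prefix: /20
Number of subnets: 4 = 2^2
New prefix = 20 - 2 = 18
Supernet: 43.10.0.0/18


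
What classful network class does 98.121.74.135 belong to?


First octet: 98
Binary: 01100010
0xxxxxxx -> Class A (1-126)
Class A, default mask 255.0.0.0 (/8)


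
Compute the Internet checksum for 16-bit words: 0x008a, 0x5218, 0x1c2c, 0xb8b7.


Sum all words (with carry folding):
+ 0x008a = 0x008a
+ 0x5218 = 0x52a2
+ 0x1c2c = 0x6ece
+ 0xb8b7 = 0x2786
One's complement: ~0x2786
Checksum = 0xd879


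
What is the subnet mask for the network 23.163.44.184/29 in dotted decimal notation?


/29 means 29 network bits, 3 host bits
Binary: 11111111111111111111111111111000
Mask: 255.255.255.248


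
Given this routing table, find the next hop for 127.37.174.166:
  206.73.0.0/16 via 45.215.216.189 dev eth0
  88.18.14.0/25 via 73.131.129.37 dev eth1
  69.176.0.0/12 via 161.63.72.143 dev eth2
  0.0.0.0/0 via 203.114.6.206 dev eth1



Longest prefix match for 127.37.174.166:
  /16 206.73.0.0: no
  /25 88.18.14.0: no
  /12 69.176.0.0: no
  /0 0.0.0.0: MATCH
Selected: next-hop 203.114.6.206 via eth1 (matched /0)


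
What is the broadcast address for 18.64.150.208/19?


Network: 18.64.128.0/19
Host bits = 13
Set all host bits to 1:
Broadcast: 18.64.159.255


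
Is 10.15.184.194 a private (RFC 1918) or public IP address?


RFC 1918 private ranges:
  10.0.0.0/8 (10.0.0.0 - 10.255.255.255)
  172.16.0.0/12 (172.16.0.0 - 172.31.255.255)
  192.168.0.0/16 (192.168.0.0 - 192.168.255.255)
Private (in 10.0.0.0/8)


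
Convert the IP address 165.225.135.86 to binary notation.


165 = 10100101
225 = 11100001
135 = 10000111
86 = 01010110
Binary: 10100101.11100001.10000111.01010110


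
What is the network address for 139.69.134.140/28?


IP:   10001011.01000101.10000110.10001100
Mask: 11111111.11111111.11111111.11110000
AND operation:
Net:  10001011.01000101.10000110.10000000
Network: 139.69.134.128/28


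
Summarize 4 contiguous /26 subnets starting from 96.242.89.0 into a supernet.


Original prefix: /26
Number of subnets: 4 = 2^2
New prefix = 26 - 2 = 24
Supernet: 96.242.89.0/24


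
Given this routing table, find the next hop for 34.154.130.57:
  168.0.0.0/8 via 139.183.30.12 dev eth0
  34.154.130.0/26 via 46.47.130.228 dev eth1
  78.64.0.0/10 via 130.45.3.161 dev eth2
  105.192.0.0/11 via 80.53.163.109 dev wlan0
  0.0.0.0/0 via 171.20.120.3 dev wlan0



Longest prefix match for 34.154.130.57:
  /8 168.0.0.0: no
  /26 34.154.130.0: MATCH
  /10 78.64.0.0: no
  /11 105.192.0.0: no
  /0 0.0.0.0: MATCH
Selected: next-hop 46.47.130.228 via eth1 (matched /26)


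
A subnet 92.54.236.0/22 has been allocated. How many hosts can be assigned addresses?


Host bits = 32 - 22 = 10
Total addresses = 2^10 = 1024
Usable = total - 2 (network and broadcast)
Usable hosts: 1022


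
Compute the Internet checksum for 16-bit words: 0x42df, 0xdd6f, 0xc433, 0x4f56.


Sum all words (with carry folding):
+ 0x42df = 0x42df
+ 0xdd6f = 0x204f
+ 0xc433 = 0xe482
+ 0x4f56 = 0x33d9
One's complement: ~0x33d9
Checksum = 0xcc26


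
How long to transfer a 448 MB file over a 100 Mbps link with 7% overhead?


Effective throughput = 100 * (1 - 7/100) = 93 Mbps
File size in Mb = 448 * 8 = 3584 Mb
Time = 3584 / 93
Time = 38.5376 seconds


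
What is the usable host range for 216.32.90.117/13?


Network: 216.32.0.0
Broadcast: 216.39.255.255
First usable = network + 1
Last usable = broadcast - 1
Range: 216.32.0.1 to 216.39.255.254


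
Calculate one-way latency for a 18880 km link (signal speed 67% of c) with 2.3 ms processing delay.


Speed = 0.67 * 3e5 km/s = 201000 km/s
Propagation delay = 18880 / 201000 = 0.0939 s = 93.9303 ms
Processing delay = 2.3 ms
Total one-way latency = 96.2303 ms


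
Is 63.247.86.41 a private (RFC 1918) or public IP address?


RFC 1918 private ranges:
  10.0.0.0/8 (10.0.0.0 - 10.255.255.255)
  172.16.0.0/12 (172.16.0.0 - 172.31.255.255)
  192.168.0.0/16 (192.168.0.0 - 192.168.255.255)
Public (not in any RFC 1918 range)


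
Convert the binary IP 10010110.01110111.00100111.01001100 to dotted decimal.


10010110 = 150
01110111 = 119
00100111 = 39
01001100 = 76
IP: 150.119.39.76


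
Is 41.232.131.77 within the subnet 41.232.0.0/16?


Subnet network: 41.232.0.0
Test IP AND mask: 41.232.0.0
Yes, 41.232.131.77 is in 41.232.0.0/16


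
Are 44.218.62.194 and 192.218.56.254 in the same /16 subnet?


Mask: 255.255.0.0
44.218.62.194 AND mask = 44.218.0.0
192.218.56.254 AND mask = 192.218.0.0
No, different subnets (44.218.0.0 vs 192.218.0.0)


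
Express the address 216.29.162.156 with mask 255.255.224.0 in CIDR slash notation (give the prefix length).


Binary: 11111111.11111111.11100000.00000000
Count leading 1s
Prefix: /19


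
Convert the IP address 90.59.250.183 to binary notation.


90 = 01011010
59 = 00111011
250 = 11111010
183 = 10110111
Binary: 01011010.00111011.11111010.10110111


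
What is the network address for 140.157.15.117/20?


IP:   10001100.10011101.00001111.01110101
Mask: 11111111.11111111.11110000.00000000
AND operation:
Net:  10001100.10011101.00000000.00000000
Network: 140.157.0.0/20


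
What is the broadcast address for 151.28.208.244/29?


Network: 151.28.208.240/29
Host bits = 3
Set all host bits to 1:
Broadcast: 151.28.208.247


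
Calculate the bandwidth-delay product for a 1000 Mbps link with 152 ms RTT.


BDP = bandwidth * RTT
= 1000 Mbps * 152 ms
= 1000 * 1e6 * 152 / 1000 bits
= 152000000 bits
= 19000000 bytes
= 18554.6875 KB
BDP = 152000000 bits (19000000 bytes)


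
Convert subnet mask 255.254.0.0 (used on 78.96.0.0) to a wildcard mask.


Subnet mask: 255.254.0.0
Wildcard = 255.255.255.255 - subnet mask
255 - 255 = 0
255 - 254 = 1
255 - 0 = 255
255 - 0 = 255
Wildcard: 0.1.255.255


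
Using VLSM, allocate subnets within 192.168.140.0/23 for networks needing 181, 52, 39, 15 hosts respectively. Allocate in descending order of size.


181 hosts -> /24 (254 usable): 192.168.140.0/24
52 hosts -> /26 (62 usable): 192.168.141.0/26
39 hosts -> /26 (62 usable): 192.168.141.64/26
15 hosts -> /27 (30 usable): 192.168.141.128/27
Allocation: 192.168.140.0/24 (181 hosts, 254 usable); 192.168.141.0/26 (52 hosts, 62 usable); 192.168.141.64/26 (39 hosts, 62 usable); 192.168.141.128/27 (15 hosts, 30 usable)


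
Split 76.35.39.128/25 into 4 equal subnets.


New prefix = 25 + 2 = 27
Each subnet has 32 addresses
  76.35.39.128/27
  76.35.39.160/27
  76.35.39.192/27
  76.35.39.224/27
Subnets: 76.35.39.128/27, 76.35.39.160/27, 76.35.39.192/27, 76.35.39.224/27


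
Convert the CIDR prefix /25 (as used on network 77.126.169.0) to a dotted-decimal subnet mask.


/25 means 25 network bits, 7 host bits
Binary: 11111111111111111111111110000000
Mask: 255.255.255.128


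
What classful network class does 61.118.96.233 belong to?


First octet: 61
Binary: 00111101
0xxxxxxx -> Class A (1-126)
Class A, default mask 255.0.0.0 (/8)


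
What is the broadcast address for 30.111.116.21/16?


Network: 30.111.0.0/16
Host bits = 16
Set all host bits to 1:
Broadcast: 30.111.255.255


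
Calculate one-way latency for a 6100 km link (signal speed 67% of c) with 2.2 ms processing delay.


Speed = 0.67 * 3e5 km/s = 201000 km/s
Propagation delay = 6100 / 201000 = 0.0303 s = 30.3483 ms
Processing delay = 2.2 ms
Total one-way latency = 32.5483 ms


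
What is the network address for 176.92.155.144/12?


IP:   10110000.01011100.10011011.10010000
Mask: 11111111.11110000.00000000.00000000
AND operation:
Net:  10110000.01010000.00000000.00000000
Network: 176.80.0.0/12


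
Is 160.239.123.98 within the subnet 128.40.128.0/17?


Subnet network: 128.40.128.0
Test IP AND mask: 160.239.0.0
No, 160.239.123.98 is not in 128.40.128.0/17


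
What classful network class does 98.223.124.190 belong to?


First octet: 98
Binary: 01100010
0xxxxxxx -> Class A (1-126)
Class A, default mask 255.0.0.0 (/8)


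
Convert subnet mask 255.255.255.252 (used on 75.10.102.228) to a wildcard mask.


Subnet mask: 255.255.255.252
Wildcard = 255.255.255.255 - subnet mask
255 - 255 = 0
255 - 255 = 0
255 - 255 = 0
255 - 252 = 3
Wildcard: 0.0.0.3


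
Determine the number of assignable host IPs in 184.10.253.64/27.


Host bits = 32 - 27 = 5
Total addresses = 2^5 = 32
Usable = total - 2 (network and broadcast)
Usable hosts: 30


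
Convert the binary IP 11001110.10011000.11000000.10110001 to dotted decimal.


11001110 = 206
10011000 = 152
11000000 = 192
10110001 = 177
IP: 206.152.192.177


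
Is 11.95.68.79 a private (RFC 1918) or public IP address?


RFC 1918 private ranges:
  10.0.0.0/8 (10.0.0.0 - 10.255.255.255)
  172.16.0.0/12 (172.16.0.0 - 172.31.255.255)
  192.168.0.0/16 (192.168.0.0 - 192.168.255.255)
Public (not in any RFC 1918 range)


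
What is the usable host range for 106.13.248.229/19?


Network: 106.13.224.0
Broadcast: 106.13.255.255
First usable = network + 1
Last usable = broadcast - 1
Range: 106.13.224.1 to 106.13.255.254


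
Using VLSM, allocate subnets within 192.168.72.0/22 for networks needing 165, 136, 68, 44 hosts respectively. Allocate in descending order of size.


165 hosts -> /24 (254 usable): 192.168.72.0/24
136 hosts -> /24 (254 usable): 192.168.73.0/24
68 hosts -> /25 (126 usable): 192.168.74.0/25
44 hosts -> /26 (62 usable): 192.168.74.128/26
Allocation: 192.168.72.0/24 (165 hosts, 254 usable); 192.168.73.0/24 (136 hosts, 254 usable); 192.168.74.0/25 (68 hosts, 126 usable); 192.168.74.128/26 (44 hosts, 62 usable)


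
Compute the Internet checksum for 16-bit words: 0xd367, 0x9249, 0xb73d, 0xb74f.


Sum all words (with carry folding):
+ 0xd367 = 0xd367
+ 0x9249 = 0x65b1
+ 0xb73d = 0x1cef
+ 0xb74f = 0xd43e
One's complement: ~0xd43e
Checksum = 0x2bc1


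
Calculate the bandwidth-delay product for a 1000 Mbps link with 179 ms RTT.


BDP = bandwidth * RTT
= 1000 Mbps * 179 ms
= 1000 * 1e6 * 179 / 1000 bits
= 179000000 bits
= 22375000 bytes
= 21850.5859 KB
BDP = 179000000 bits (22375000 bytes)


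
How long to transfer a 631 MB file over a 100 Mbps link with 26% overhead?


Effective throughput = 100 * (1 - 26/100) = 74 Mbps
File size in Mb = 631 * 8 = 5048 Mb
Time = 5048 / 74
Time = 68.2162 seconds


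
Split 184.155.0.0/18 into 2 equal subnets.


New prefix = 18 + 1 = 19
Each subnet has 8192 addresses
  184.155.0.0/19
  184.155.32.0/19
Subnets: 184.155.0.0/19, 184.155.32.0/19


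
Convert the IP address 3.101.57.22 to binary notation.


3 = 00000011
101 = 01100101
57 = 00111001
22 = 00010110
Binary: 00000011.01100101.00111001.00010110


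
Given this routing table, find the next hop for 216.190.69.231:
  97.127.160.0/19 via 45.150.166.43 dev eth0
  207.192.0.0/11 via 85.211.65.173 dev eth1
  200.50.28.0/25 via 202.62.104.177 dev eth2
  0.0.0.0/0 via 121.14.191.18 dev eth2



Longest prefix match for 216.190.69.231:
  /19 97.127.160.0: no
  /11 207.192.0.0: no
  /25 200.50.28.0: no
  /0 0.0.0.0: MATCH
Selected: next-hop 121.14.191.18 via eth2 (matched /0)


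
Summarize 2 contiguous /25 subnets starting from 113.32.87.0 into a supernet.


Original prefix: /25
Number of subnets: 2 = 2^1
New prefix = 25 - 1 = 24
Supernet: 113.32.87.0/24


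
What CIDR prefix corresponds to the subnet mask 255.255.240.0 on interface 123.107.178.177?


Binary: 11111111.11111111.11110000.00000000
Count leading 1s
Prefix: /20


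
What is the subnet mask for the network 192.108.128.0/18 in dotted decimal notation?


/18 means 18 network bits, 14 host bits
Binary: 11111111111111111100000000000000
Mask: 255.255.192.0


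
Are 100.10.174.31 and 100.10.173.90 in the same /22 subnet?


Mask: 255.255.252.0
100.10.174.31 AND mask = 100.10.172.0
100.10.173.90 AND mask = 100.10.172.0
Yes, same subnet (100.10.172.0)


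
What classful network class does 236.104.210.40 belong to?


First octet: 236
Binary: 11101100
1110xxxx -> Class D (224-239)
Class D (multicast), default mask N/A


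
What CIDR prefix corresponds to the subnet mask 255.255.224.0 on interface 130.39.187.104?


Binary: 11111111.11111111.11100000.00000000
Count leading 1s
Prefix: /19


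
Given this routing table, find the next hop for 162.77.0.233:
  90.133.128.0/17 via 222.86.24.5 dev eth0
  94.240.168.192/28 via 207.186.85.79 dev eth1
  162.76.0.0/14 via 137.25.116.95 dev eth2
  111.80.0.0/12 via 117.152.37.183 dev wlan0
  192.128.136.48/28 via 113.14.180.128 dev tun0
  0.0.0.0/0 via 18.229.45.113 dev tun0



Longest prefix match for 162.77.0.233:
  /17 90.133.128.0: no
  /28 94.240.168.192: no
  /14 162.76.0.0: MATCH
  /12 111.80.0.0: no
  /28 192.128.136.48: no
  /0 0.0.0.0: MATCH
Selected: next-hop 137.25.116.95 via eth2 (matched /14)


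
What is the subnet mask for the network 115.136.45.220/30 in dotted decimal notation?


/30 means 30 network bits, 2 host bits
Binary: 11111111111111111111111111111100
Mask: 255.255.255.252


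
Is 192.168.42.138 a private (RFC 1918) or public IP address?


RFC 1918 private ranges:
  10.0.0.0/8 (10.0.0.0 - 10.255.255.255)
  172.16.0.0/12 (172.16.0.0 - 172.31.255.255)
  192.168.0.0/16 (192.168.0.0 - 192.168.255.255)
Private (in 192.168.0.0/16)


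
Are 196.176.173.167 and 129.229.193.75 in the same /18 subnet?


Mask: 255.255.192.0
196.176.173.167 AND mask = 196.176.128.0
129.229.193.75 AND mask = 129.229.192.0
No, different subnets (196.176.128.0 vs 129.229.192.0)


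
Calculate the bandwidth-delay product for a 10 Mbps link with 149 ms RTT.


BDP = bandwidth * RTT
= 10 Mbps * 149 ms
= 10 * 1e6 * 149 / 1000 bits
= 1490000 bits
= 186250 bytes
= 181.8848 KB
BDP = 1490000 bits (186250 bytes)


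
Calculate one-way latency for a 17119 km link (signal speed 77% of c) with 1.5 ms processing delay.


Speed = 0.77 * 3e5 km/s = 231000 km/s
Propagation delay = 17119 / 231000 = 0.0741 s = 74.1082 ms
Processing delay = 1.5 ms
Total one-way latency = 75.6082 ms


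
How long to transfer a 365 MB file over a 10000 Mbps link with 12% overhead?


Effective throughput = 10000 * (1 - 12/100) = 8800 Mbps
File size in Mb = 365 * 8 = 2920 Mb
Time = 2920 / 8800
Time = 0.3318 seconds


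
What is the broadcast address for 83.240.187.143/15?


Network: 83.240.0.0/15
Host bits = 17
Set all host bits to 1:
Broadcast: 83.241.255.255


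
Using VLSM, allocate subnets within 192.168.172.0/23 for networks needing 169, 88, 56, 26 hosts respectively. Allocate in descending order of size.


169 hosts -> /24 (254 usable): 192.168.172.0/24
88 hosts -> /25 (126 usable): 192.168.173.0/25
56 hosts -> /26 (62 usable): 192.168.173.128/26
26 hosts -> /27 (30 usable): 192.168.173.192/27
Allocation: 192.168.172.0/24 (169 hosts, 254 usable); 192.168.173.0/25 (88 hosts, 126 usable); 192.168.173.128/26 (56 hosts, 62 usable); 192.168.173.192/27 (26 hosts, 30 usable)


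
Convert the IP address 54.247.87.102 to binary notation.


54 = 00110110
247 = 11110111
87 = 01010111
102 = 01100110
Binary: 00110110.11110111.01010111.01100110


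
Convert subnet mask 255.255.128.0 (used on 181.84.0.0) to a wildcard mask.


Subnet mask: 255.255.128.0
Wildcard = 255.255.255.255 - subnet mask
255 - 255 = 0
255 - 255 = 0
255 - 128 = 127
255 - 0 = 255
Wildcard: 0.0.127.255


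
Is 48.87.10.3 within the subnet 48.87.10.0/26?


Subnet network: 48.87.10.0
Test IP AND mask: 48.87.10.0
Yes, 48.87.10.3 is in 48.87.10.0/26


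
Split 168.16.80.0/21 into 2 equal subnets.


New prefix = 21 + 1 = 22
Each subnet has 1024 addresses
  168.16.80.0/22
  168.16.84.0/22
Subnets: 168.16.80.0/22, 168.16.84.0/22


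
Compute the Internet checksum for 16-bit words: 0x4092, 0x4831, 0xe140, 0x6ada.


Sum all words (with carry folding):
+ 0x4092 = 0x4092
+ 0x4831 = 0x88c3
+ 0xe140 = 0x6a04
+ 0x6ada = 0xd4de
One's complement: ~0xd4de
Checksum = 0x2b21


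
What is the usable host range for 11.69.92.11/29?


Network: 11.69.92.8
Broadcast: 11.69.92.15
First usable = network + 1
Last usable = broadcast - 1
Range: 11.69.92.9 to 11.69.92.14


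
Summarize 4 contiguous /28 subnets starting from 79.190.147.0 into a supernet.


Original prefix: /28
Number of subnets: 4 = 2^2
New prefix = 28 - 2 = 26
Supernet: 79.190.147.0/26


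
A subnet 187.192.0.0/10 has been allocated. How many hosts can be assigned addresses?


Host bits = 32 - 10 = 22
Total addresses = 2^22 = 4194304
Usable = total - 2 (network and broadcast)
Usable hosts: 4194302


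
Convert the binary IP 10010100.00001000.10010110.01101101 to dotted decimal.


10010100 = 148
00001000 = 8
10010110 = 150
01101101 = 109
IP: 148.8.150.109


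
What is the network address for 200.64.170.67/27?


IP:   11001000.01000000.10101010.01000011
Mask: 11111111.11111111.11111111.11100000
AND operation:
Net:  11001000.01000000.10101010.01000000
Network: 200.64.170.64/27


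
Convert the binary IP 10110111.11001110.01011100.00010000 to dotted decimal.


10110111 = 183
11001110 = 206
01011100 = 92
00010000 = 16
IP: 183.206.92.16


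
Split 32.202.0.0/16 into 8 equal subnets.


New prefix = 16 + 3 = 19
Each subnet has 8192 addresses
  32.202.0.0/19
  32.202.32.0/19
  32.202.64.0/19
  32.202.96.0/19
  32.202.128.0/19
  32.202.160.0/19
  32.202.192.0/19
  32.202.224.0/19
Subnets: 32.202.0.0/19, 32.202.32.0/19, 32.202.64.0/19, 32.202.96.0/19, 32.202.128.0/19, 32.202.160.0/19, 32.202.192.0/19, 32.202.224.0/19


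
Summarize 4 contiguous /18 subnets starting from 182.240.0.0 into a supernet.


Original prefix: /18
Number of subnets: 4 = 2^2
New prefix = 18 - 2 = 16
Supernet: 182.240.0.0/16


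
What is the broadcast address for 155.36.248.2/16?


Network: 155.36.0.0/16
Host bits = 16
Set all host bits to 1:
Broadcast: 155.36.255.255


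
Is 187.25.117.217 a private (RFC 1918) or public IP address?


RFC 1918 private ranges:
  10.0.0.0/8 (10.0.0.0 - 10.255.255.255)
  172.16.0.0/12 (172.16.0.0 - 172.31.255.255)
  192.168.0.0/16 (192.168.0.0 - 192.168.255.255)
Public (not in any RFC 1918 range)


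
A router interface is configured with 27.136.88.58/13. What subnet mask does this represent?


/13 means 13 network bits, 19 host bits
Binary: 11111111111110000000000000000000
Mask: 255.248.0.0


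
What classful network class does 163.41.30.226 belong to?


First octet: 163
Binary: 10100011
10xxxxxx -> Class B (128-191)
Class B, default mask 255.255.0.0 (/16)


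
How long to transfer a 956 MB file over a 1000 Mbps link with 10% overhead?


Effective throughput = 1000 * (1 - 10/100) = 900 Mbps
File size in Mb = 956 * 8 = 7648 Mb
Time = 7648 / 900
Time = 8.4978 seconds


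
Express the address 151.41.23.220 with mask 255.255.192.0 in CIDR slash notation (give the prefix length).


Binary: 11111111.11111111.11000000.00000000
Count leading 1s
Prefix: /18


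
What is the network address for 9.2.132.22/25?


IP:   00001001.00000010.10000100.00010110
Mask: 11111111.11111111.11111111.10000000
AND operation:
Net:  00001001.00000010.10000100.00000000
Network: 9.2.132.0/25


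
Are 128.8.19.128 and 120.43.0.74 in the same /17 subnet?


Mask: 255.255.128.0
128.8.19.128 AND mask = 128.8.0.0
120.43.0.74 AND mask = 120.43.0.0
No, different subnets (128.8.0.0 vs 120.43.0.0)


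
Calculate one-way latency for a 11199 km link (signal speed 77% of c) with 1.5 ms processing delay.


Speed = 0.77 * 3e5 km/s = 231000 km/s
Propagation delay = 11199 / 231000 = 0.0485 s = 48.4805 ms
Processing delay = 1.5 ms
Total one-way latency = 49.9805 ms


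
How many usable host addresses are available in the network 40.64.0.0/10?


Host bits = 32 - 10 = 22
Total addresses = 2^22 = 4194304
Usable = total - 2 (network and broadcast)
Usable hosts: 4194302


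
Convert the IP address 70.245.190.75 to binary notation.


70 = 01000110
245 = 11110101
190 = 10111110
75 = 01001011
Binary: 01000110.11110101.10111110.01001011


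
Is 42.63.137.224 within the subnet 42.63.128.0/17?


Subnet network: 42.63.128.0
Test IP AND mask: 42.63.128.0
Yes, 42.63.137.224 is in 42.63.128.0/17


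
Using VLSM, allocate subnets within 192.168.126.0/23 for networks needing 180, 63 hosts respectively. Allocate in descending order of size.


180 hosts -> /24 (254 usable): 192.168.126.0/24
63 hosts -> /25 (126 usable): 192.168.127.0/25
Allocation: 192.168.126.0/24 (180 hosts, 254 usable); 192.168.127.0/25 (63 hosts, 126 usable)


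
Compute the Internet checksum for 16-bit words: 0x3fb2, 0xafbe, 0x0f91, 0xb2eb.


Sum all words (with carry folding):
+ 0x3fb2 = 0x3fb2
+ 0xafbe = 0xef70
+ 0x0f91 = 0xff01
+ 0xb2eb = 0xb1ed
One's complement: ~0xb1ed
Checksum = 0x4e12


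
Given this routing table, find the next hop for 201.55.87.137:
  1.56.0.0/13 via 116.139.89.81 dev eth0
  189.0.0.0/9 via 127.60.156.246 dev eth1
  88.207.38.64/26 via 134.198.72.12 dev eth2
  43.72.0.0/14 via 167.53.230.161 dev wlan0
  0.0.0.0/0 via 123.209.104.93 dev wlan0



Longest prefix match for 201.55.87.137:
  /13 1.56.0.0: no
  /9 189.0.0.0: no
  /26 88.207.38.64: no
  /14 43.72.0.0: no
  /0 0.0.0.0: MATCH
Selected: next-hop 123.209.104.93 via wlan0 (matched /0)


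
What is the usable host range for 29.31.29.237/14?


Network: 29.28.0.0
Broadcast: 29.31.255.255
First usable = network + 1
Last usable = broadcast - 1
Range: 29.28.0.1 to 29.31.255.254


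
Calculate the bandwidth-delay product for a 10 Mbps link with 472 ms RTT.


BDP = bandwidth * RTT
= 10 Mbps * 472 ms
= 10 * 1e6 * 472 / 1000 bits
= 4720000 bits
= 590000 bytes
= 576.1719 KB
BDP = 4720000 bits (590000 bytes)


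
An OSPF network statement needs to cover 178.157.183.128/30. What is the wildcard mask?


Subnet mask: 255.255.255.252
Wildcard = 255.255.255.255 - subnet mask
255 - 255 = 0
255 - 255 = 0
255 - 255 = 0
255 - 252 = 3
Wildcard: 0.0.0.3


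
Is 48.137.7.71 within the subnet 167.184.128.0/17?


Subnet network: 167.184.128.0
Test IP AND mask: 48.137.0.0
No, 48.137.7.71 is not in 167.184.128.0/17


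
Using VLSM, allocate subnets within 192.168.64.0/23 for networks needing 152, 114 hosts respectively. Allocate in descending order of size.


152 hosts -> /24 (254 usable): 192.168.64.0/24
114 hosts -> /25 (126 usable): 192.168.65.0/25
Allocation: 192.168.64.0/24 (152 hosts, 254 usable); 192.168.65.0/25 (114 hosts, 126 usable)


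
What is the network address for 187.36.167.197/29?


IP:   10111011.00100100.10100111.11000101
Mask: 11111111.11111111.11111111.11111000
AND operation:
Net:  10111011.00100100.10100111.11000000
Network: 187.36.167.192/29


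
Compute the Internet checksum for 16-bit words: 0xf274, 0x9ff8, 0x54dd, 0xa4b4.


Sum all words (with carry folding):
+ 0xf274 = 0xf274
+ 0x9ff8 = 0x926d
+ 0x54dd = 0xe74a
+ 0xa4b4 = 0x8bff
One's complement: ~0x8bff
Checksum = 0x7400


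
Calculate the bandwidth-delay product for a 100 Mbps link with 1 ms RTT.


BDP = bandwidth * RTT
= 100 Mbps * 1 ms
= 100 * 1e6 * 1 / 1000 bits
= 100000 bits
= 12500 bytes
= 12.207 KB
BDP = 100000 bits (12500 bytes)


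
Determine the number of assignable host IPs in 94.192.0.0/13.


Host bits = 32 - 13 = 19
Total addresses = 2^19 = 524288
Usable = total - 2 (network and broadcast)
Usable hosts: 524286


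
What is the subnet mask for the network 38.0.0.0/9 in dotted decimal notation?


/9 means 9 network bits, 23 host bits
Binary: 11111111100000000000000000000000
Mask: 255.128.0.0


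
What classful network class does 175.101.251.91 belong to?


First octet: 175
Binary: 10101111
10xxxxxx -> Class B (128-191)
Class B, default mask 255.255.0.0 (/16)


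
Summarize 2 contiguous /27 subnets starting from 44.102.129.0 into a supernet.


Original prefix: /27
Number of subnets: 2 = 2^1
New prefix = 27 - 1 = 26
Supernet: 44.102.129.0/26


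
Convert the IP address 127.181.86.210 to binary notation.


127 = 01111111
181 = 10110101
86 = 01010110
210 = 11010010
Binary: 01111111.10110101.01010110.11010010


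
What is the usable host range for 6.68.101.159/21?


Network: 6.68.96.0
Broadcast: 6.68.103.255
First usable = network + 1
Last usable = broadcast - 1
Range: 6.68.96.1 to 6.68.103.254


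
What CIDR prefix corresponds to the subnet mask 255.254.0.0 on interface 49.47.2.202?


Binary: 11111111.11111110.00000000.00000000
Count leading 1s
Prefix: /15


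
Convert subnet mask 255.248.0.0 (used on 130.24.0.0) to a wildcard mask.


Subnet mask: 255.248.0.0
Wildcard = 255.255.255.255 - subnet mask
255 - 255 = 0
255 - 248 = 7
255 - 0 = 255
255 - 0 = 255
Wildcard: 0.7.255.255


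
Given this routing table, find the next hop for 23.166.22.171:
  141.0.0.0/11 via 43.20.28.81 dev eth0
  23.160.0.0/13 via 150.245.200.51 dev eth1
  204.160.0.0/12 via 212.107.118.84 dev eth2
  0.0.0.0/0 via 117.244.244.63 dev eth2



Longest prefix match for 23.166.22.171:
  /11 141.0.0.0: no
  /13 23.160.0.0: MATCH
  /12 204.160.0.0: no
  /0 0.0.0.0: MATCH
Selected: next-hop 150.245.200.51 via eth1 (matched /13)


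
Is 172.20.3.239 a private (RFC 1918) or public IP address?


RFC 1918 private ranges:
  10.0.0.0/8 (10.0.0.0 - 10.255.255.255)
  172.16.0.0/12 (172.16.0.0 - 172.31.255.255)
  192.168.0.0/16 (192.168.0.0 - 192.168.255.255)
Private (in 172.16.0.0/12)


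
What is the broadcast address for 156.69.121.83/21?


Network: 156.69.120.0/21
Host bits = 11
Set all host bits to 1:
Broadcast: 156.69.127.255


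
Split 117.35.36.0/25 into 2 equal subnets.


New prefix = 25 + 1 = 26
Each subnet has 64 addresses
  117.35.36.0/26
  117.35.36.64/26
Subnets: 117.35.36.0/26, 117.35.36.64/26


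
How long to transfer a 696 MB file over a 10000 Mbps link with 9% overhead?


Effective throughput = 10000 * (1 - 9/100) = 9100 Mbps
File size in Mb = 696 * 8 = 5568 Mb
Time = 5568 / 9100
Time = 0.6119 seconds


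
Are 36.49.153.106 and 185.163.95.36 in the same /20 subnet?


Mask: 255.255.240.0
36.49.153.106 AND mask = 36.49.144.0
185.163.95.36 AND mask = 185.163.80.0
No, different subnets (36.49.144.0 vs 185.163.80.0)


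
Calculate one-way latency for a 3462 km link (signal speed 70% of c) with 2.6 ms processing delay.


Speed = 0.7 * 3e5 km/s = 210000 km/s
Propagation delay = 3462 / 210000 = 0.0165 s = 16.4857 ms
Processing delay = 2.6 ms
Total one-way latency = 19.0857 ms


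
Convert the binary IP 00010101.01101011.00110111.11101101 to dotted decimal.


00010101 = 21
01101011 = 107
00110111 = 55
11101101 = 237
IP: 21.107.55.237


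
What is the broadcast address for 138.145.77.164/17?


Network: 138.145.0.0/17
Host bits = 15
Set all host bits to 1:
Broadcast: 138.145.127.255


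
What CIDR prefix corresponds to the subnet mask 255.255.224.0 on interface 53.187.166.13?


Binary: 11111111.11111111.11100000.00000000
Count leading 1s
Prefix: /19


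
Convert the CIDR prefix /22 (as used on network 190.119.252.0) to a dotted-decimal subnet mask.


/22 means 22 network bits, 10 host bits
Binary: 11111111111111111111110000000000
Mask: 255.255.252.0


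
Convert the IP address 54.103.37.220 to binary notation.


54 = 00110110
103 = 01100111
37 = 00100101
220 = 11011100
Binary: 00110110.01100111.00100101.11011100


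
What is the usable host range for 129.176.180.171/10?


Network: 129.128.0.0
Broadcast: 129.191.255.255
First usable = network + 1
Last usable = broadcast - 1
Range: 129.128.0.1 to 129.191.255.254


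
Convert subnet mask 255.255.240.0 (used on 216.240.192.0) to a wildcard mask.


Subnet mask: 255.255.240.0
Wildcard = 255.255.255.255 - subnet mask
255 - 255 = 0
255 - 255 = 0
255 - 240 = 15
255 - 0 = 255
Wildcard: 0.0.15.255


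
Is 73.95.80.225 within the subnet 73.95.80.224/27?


Subnet network: 73.95.80.224
Test IP AND mask: 73.95.80.224
Yes, 73.95.80.225 is in 73.95.80.224/27


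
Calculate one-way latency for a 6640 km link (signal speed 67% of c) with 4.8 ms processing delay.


Speed = 0.67 * 3e5 km/s = 201000 km/s
Propagation delay = 6640 / 201000 = 0.033 s = 33.0348 ms
Processing delay = 4.8 ms
Total one-way latency = 37.8348 ms


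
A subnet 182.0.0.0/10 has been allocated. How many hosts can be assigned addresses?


Host bits = 32 - 10 = 22
Total addresses = 2^22 = 4194304
Usable = total - 2 (network and broadcast)
Usable hosts: 4194302


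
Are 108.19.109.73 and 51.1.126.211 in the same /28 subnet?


Mask: 255.255.255.240
108.19.109.73 AND mask = 108.19.109.64
51.1.126.211 AND mask = 51.1.126.208
No, different subnets (108.19.109.64 vs 51.1.126.208)


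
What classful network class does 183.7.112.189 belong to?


First octet: 183
Binary: 10110111
10xxxxxx -> Class B (128-191)
Class B, default mask 255.255.0.0 (/16)


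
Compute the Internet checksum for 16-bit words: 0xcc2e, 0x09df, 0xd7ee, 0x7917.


Sum all words (with carry folding):
+ 0xcc2e = 0xcc2e
+ 0x09df = 0xd60d
+ 0xd7ee = 0xadfc
+ 0x7917 = 0x2714
One's complement: ~0x2714
Checksum = 0xd8eb


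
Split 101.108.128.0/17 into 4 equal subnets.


New prefix = 17 + 2 = 19
Each subnet has 8192 addresses
  101.108.128.0/19
  101.108.160.0/19
  101.108.192.0/19
  101.108.224.0/19
Subnets: 101.108.128.0/19, 101.108.160.0/19, 101.108.192.0/19, 101.108.224.0/19


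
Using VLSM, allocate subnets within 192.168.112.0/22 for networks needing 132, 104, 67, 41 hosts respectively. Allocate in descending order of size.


132 hosts -> /24 (254 usable): 192.168.112.0/24
104 hosts -> /25 (126 usable): 192.168.113.0/25
67 hosts -> /25 (126 usable): 192.168.113.128/25
41 hosts -> /26 (62 usable): 192.168.114.0/26
Allocation: 192.168.112.0/24 (132 hosts, 254 usable); 192.168.113.0/25 (104 hosts, 126 usable); 192.168.113.128/25 (67 hosts, 126 usable); 192.168.114.0/26 (41 hosts, 62 usable)


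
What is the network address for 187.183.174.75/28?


IP:   10111011.10110111.10101110.01001011
Mask: 11111111.11111111.11111111.11110000
AND operation:
Net:  10111011.10110111.10101110.01000000
Network: 187.183.174.64/28


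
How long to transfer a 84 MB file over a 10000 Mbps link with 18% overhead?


Effective throughput = 10000 * (1 - 18/100) = 8200 Mbps
File size in Mb = 84 * 8 = 672 Mb
Time = 672 / 8200
Time = 0.082 seconds


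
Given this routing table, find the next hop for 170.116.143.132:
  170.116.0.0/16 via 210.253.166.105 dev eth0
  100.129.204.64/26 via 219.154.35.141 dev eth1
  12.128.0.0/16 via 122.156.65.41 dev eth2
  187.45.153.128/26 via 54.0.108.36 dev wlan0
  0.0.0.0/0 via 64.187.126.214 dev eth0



Longest prefix match for 170.116.143.132:
  /16 170.116.0.0: MATCH
  /26 100.129.204.64: no
  /16 12.128.0.0: no
  /26 187.45.153.128: no
  /0 0.0.0.0: MATCH
Selected: next-hop 210.253.166.105 via eth0 (matched /16)


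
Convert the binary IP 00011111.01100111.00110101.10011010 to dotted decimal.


00011111 = 31
01100111 = 103
00110101 = 53
10011010 = 154
IP: 31.103.53.154


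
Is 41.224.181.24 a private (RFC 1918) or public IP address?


RFC 1918 private ranges:
  10.0.0.0/8 (10.0.0.0 - 10.255.255.255)
  172.16.0.0/12 (172.16.0.0 - 172.31.255.255)
  192.168.0.0/16 (192.168.0.0 - 192.168.255.255)
Public (not in any RFC 1918 range)


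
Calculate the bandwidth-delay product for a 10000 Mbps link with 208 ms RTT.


BDP = bandwidth * RTT
= 10000 Mbps * 208 ms
= 10000 * 1e6 * 208 / 1000 bits
= 2080000000 bits
= 260000000 bytes
= 253906.25 KB
BDP = 2080000000 bits (260000000 bytes)


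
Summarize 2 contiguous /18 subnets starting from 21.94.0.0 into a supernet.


Original prefix: /18
Number of subnets: 2 = 2^1
New prefix = 18 - 1 = 17
Supernet: 21.94.0.0/17


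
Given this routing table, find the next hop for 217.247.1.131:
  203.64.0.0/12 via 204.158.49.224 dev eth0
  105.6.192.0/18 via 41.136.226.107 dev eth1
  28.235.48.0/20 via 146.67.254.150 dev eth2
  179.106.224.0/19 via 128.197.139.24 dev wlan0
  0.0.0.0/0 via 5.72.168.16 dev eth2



Longest prefix match for 217.247.1.131:
  /12 203.64.0.0: no
  /18 105.6.192.0: no
  /20 28.235.48.0: no
  /19 179.106.224.0: no
  /0 0.0.0.0: MATCH
Selected: next-hop 5.72.168.16 via eth2 (matched /0)


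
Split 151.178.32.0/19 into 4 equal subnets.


New prefix = 19 + 2 = 21
Each subnet has 2048 addresses
  151.178.32.0/21
  151.178.40.0/21
  151.178.48.0/21
  151.178.56.0/21
Subnets: 151.178.32.0/21, 151.178.40.0/21, 151.178.48.0/21, 151.178.56.0/21


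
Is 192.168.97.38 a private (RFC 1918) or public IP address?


RFC 1918 private ranges:
  10.0.0.0/8 (10.0.0.0 - 10.255.255.255)
  172.16.0.0/12 (172.16.0.0 - 172.31.255.255)
  192.168.0.0/16 (192.168.0.0 - 192.168.255.255)
Private (in 192.168.0.0/16)


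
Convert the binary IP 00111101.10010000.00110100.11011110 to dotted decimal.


00111101 = 61
10010000 = 144
00110100 = 52
11011110 = 222
IP: 61.144.52.222


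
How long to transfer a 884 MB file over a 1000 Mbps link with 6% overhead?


Effective throughput = 1000 * (1 - 6/100) = 940 Mbps
File size in Mb = 884 * 8 = 7072 Mb
Time = 7072 / 940
Time = 7.5234 seconds


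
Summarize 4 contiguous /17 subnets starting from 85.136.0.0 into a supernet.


Original prefix: /17
Number of subnets: 4 = 2^2
New prefix = 17 - 2 = 15
Supernet: 85.136.0.0/15


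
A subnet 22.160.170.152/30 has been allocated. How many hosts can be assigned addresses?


Host bits = 32 - 30 = 2
Total addresses = 2^2 = 4
Usable = total - 2 (network and broadcast)
Usable hosts: 2


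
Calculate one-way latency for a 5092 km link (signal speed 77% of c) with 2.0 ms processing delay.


Speed = 0.77 * 3e5 km/s = 231000 km/s
Propagation delay = 5092 / 231000 = 0.022 s = 22.0433 ms
Processing delay = 2.0 ms
Total one-way latency = 24.0433 ms


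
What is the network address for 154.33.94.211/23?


IP:   10011010.00100001.01011110.11010011
Mask: 11111111.11111111.11111110.00000000
AND operation:
Net:  10011010.00100001.01011110.00000000
Network: 154.33.94.0/23


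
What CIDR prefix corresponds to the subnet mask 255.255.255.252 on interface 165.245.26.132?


Binary: 11111111.11111111.11111111.11111100
Count leading 1s
Prefix: /30


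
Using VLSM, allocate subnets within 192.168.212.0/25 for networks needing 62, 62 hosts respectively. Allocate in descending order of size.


62 hosts -> /26 (62 usable): 192.168.212.0/26
62 hosts -> /26 (62 usable): 192.168.212.64/26
Allocation: 192.168.212.0/26 (62 hosts, 62 usable); 192.168.212.64/26 (62 hosts, 62 usable)


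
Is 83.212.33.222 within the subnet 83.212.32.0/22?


Subnet network: 83.212.32.0
Test IP AND mask: 83.212.32.0
Yes, 83.212.33.222 is in 83.212.32.0/22


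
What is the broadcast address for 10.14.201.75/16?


Network: 10.14.0.0/16
Host bits = 16
Set all host bits to 1:
Broadcast: 10.14.255.255


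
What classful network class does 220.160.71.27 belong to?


First octet: 220
Binary: 11011100
110xxxxx -> Class C (192-223)
Class C, default mask 255.255.255.0 (/24)


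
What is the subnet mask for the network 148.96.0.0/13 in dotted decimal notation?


/13 means 13 network bits, 19 host bits
Binary: 11111111111110000000000000000000
Mask: 255.248.0.0


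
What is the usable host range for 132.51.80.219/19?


Network: 132.51.64.0
Broadcast: 132.51.95.255
First usable = network + 1
Last usable = broadcast - 1
Range: 132.51.64.1 to 132.51.95.254


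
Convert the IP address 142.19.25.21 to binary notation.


142 = 10001110
19 = 00010011
25 = 00011001
21 = 00010101
Binary: 10001110.00010011.00011001.00010101


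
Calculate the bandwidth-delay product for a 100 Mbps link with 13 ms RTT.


BDP = bandwidth * RTT
= 100 Mbps * 13 ms
= 100 * 1e6 * 13 / 1000 bits
= 1300000 bits
= 162500 bytes
= 158.6914 KB
BDP = 1300000 bits (162500 bytes)


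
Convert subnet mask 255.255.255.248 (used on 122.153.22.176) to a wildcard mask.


Subnet mask: 255.255.255.248
Wildcard = 255.255.255.255 - subnet mask
255 - 255 = 0
255 - 255 = 0
255 - 255 = 0
255 - 248 = 7
Wildcard: 0.0.0.7


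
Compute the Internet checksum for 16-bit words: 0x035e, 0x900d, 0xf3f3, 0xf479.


Sum all words (with carry folding):
+ 0x035e = 0x035e
+ 0x900d = 0x936b
+ 0xf3f3 = 0x875f
+ 0xf479 = 0x7bd9
One's complement: ~0x7bd9
Checksum = 0x8426


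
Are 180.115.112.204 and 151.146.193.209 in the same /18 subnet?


Mask: 255.255.192.0
180.115.112.204 AND mask = 180.115.64.0
151.146.193.209 AND mask = 151.146.192.0
No, different subnets (180.115.64.0 vs 151.146.192.0)


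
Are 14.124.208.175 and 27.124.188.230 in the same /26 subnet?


Mask: 255.255.255.192
14.124.208.175 AND mask = 14.124.208.128
27.124.188.230 AND mask = 27.124.188.192
No, different subnets (14.124.208.128 vs 27.124.188.192)


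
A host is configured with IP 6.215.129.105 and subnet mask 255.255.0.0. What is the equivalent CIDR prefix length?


Binary: 11111111.11111111.00000000.00000000
Count leading 1s
Prefix: /16


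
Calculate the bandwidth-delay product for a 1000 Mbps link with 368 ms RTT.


BDP = bandwidth * RTT
= 1000 Mbps * 368 ms
= 1000 * 1e6 * 368 / 1000 bits
= 368000000 bits
= 46000000 bytes
= 44921.875 KB
BDP = 368000000 bits (46000000 bytes)
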